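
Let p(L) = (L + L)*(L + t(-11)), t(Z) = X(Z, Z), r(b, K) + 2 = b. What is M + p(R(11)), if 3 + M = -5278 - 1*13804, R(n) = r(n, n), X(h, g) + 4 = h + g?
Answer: -19391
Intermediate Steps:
X(h, g) = -4 + g + h (X(h, g) = -4 + (h + g) = -4 + (g + h) = -4 + g + h)
r(b, K) = -2 + b
R(n) = -2 + n
t(Z) = -4 + 2*Z (t(Z) = -4 + Z + Z = -4 + 2*Z)
p(L) = 2*L*(-26 + L) (p(L) = (L + L)*(L + (-4 + 2*(-11))) = (2*L)*(L + (-4 - 22)) = (2*L)*(L - 26) = (2*L)*(-26 + L) = 2*L*(-26 + L))
M = -19085 (M = -3 + (-5278 - 1*13804) = -3 + (-5278 - 13804) = -3 - 19082 = -19085)
M + p(R(11)) = -19085 + 2*(-2 + 11)*(-26 + (-2 + 11)) = -19085 + 2*9*(-26 + 9) = -19085 + 2*9*(-17) = -19085 - 306 = -19391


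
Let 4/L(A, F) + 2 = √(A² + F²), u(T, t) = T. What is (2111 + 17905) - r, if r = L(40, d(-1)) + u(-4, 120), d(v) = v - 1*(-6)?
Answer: 32452412/1621 - 20*√65/1621 ≈ 20020.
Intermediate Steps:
d(v) = 6 + v (d(v) = v + 6 = 6 + v)
L(A, F) = 4/(-2 + √(A² + F²))
r = -4 + 4/(-2 + 5*√65) (r = 4/(-2 + √(40² + (6 - 1)²)) - 4 = 4/(-2 + √(1600 + 5²)) - 4 = 4/(-2 + √(1600 + 25)) - 4 = 4/(-2 + √1625) - 4 = 4/(-2 + 5*√65) - 4 = -4 + 4/(-2 + 5*√65) ≈ -3.8956)
(2111 + 17905) - r = (2111 + 17905) - (-6476/1621 + 20*√65/1621) = 20016 + (6476/1621 - 20*√65/1621) = 32452412/1621 - 20*√65/1621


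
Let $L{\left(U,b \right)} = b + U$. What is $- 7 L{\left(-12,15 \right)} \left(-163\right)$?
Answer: $3423$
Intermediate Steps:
$L{\left(U,b \right)} = U + b$
$- 7 L{\left(-12,15 \right)} \left(-163\right) = - 7 \left(-12 + 15\right) \left(-163\right) = \left(-7\right) 3 \left(-163\right) = \left(-21\right) \left(-163\right) = 3423$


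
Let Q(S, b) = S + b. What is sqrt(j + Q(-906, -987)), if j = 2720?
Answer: sqrt(827) ≈ 28.758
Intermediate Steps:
sqrt(j + Q(-906, -987)) = sqrt(2720 + (-906 - 987)) = sqrt(2720 - 1893) = sqrt(827)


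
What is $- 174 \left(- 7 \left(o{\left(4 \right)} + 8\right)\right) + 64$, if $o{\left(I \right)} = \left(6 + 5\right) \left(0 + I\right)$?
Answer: $63400$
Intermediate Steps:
$o{\left(I \right)} = 11 I$
$- 174 \left(- 7 \left(o{\left(4 \right)} + 8\right)\right) + 64 = - 174 \left(- 7 \left(11 \cdot 4 + 8\right)\right) + 64 = - 174 \left(- 7 \left(44 + 8\right)\right) + 64 = - 174 \left(\left(-7\right) 52\right) + 64 = \left(-174\right) \left(-364\right) + 64 = 63336 + 64 = 63400$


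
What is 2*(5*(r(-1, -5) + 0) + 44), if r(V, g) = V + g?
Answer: 28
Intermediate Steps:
2*(5*(r(-1, -5) + 0) + 44) = 2*(5*((-1 - 5) + 0) + 44) = 2*(5*(-6 + 0) + 44) = 2*(5*(-6) + 44) = 2*(-30 + 44) = 2*14 = 28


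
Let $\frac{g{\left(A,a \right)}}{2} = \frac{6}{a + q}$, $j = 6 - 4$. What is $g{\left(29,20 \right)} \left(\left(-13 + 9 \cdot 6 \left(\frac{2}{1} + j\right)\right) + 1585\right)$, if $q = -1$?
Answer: $\frac{21456}{19} \approx 1129.3$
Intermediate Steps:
$j = 2$ ($j = 6 - 4 = 2$)
$g{\left(A,a \right)} = \frac{12}{-1 + a}$ ($g{\left(A,a \right)} = 2 \frac{6}{a - 1} = 2 \frac{6}{-1 + a} = \frac{12}{-1 + a}$)
$g{\left(29,20 \right)} \left(\left(-13 + 9 \cdot 6 \left(\frac{2}{1} + j\right)\right) + 1585\right) = \frac{12}{-1 + 20} \left(\left(-13 + 9 \cdot 6 \left(\frac{2}{1} + 2\right)\right) + 1585\right) = \frac{12}{19} \left(\left(-13 + 9 \cdot 6 \left(2 \cdot 1 + 2\right)\right) + 1585\right) = 12 \cdot \frac{1}{19} \left(\left(-13 + 9 \cdot 6 \left(2 + 2\right)\right) + 1585\right) = \frac{12 \left(\left(-13 + 9 \cdot 6 \cdot 4\right) + 1585\right)}{19} = \frac{12 \left(\left(-13 + 9 \cdot 24\right) + 1585\right)}{19} = \frac{12 \left(\left(-13 + 216\right) + 1585\right)}{19} = \frac{12 \left(203 + 1585\right)}{19} = \frac{12}{19} \cdot 1788 = \frac{21456}{19}$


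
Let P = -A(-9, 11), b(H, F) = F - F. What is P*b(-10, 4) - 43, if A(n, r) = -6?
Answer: -43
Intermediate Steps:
b(H, F) = 0
P = 6 (P = -1*(-6) = 6)
P*b(-10, 4) - 43 = 6*0 - 43 = 0 - 43 = -43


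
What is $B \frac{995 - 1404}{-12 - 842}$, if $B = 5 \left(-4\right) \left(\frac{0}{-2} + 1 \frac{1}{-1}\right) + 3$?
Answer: $\frac{9407}{854} \approx 11.015$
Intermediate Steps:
$B = 23$ ($B = - 20 \left(0 \left(- \frac{1}{2}\right) + 1 \left(-1\right)\right) + 3 = - 20 \left(0 - 1\right) + 3 = \left(-20\right) \left(-1\right) + 3 = 20 + 3 = 23$)
$B \frac{995 - 1404}{-12 - 842} = 23 \frac{995 - 1404}{-12 - 842} = 23 \left(- \frac{409}{-854}\right) = 23 \left(\left(-409\right) \left(- \frac{1}{854}\right)\right) = 23 \cdot \frac{409}{854} = \frac{9407}{854}$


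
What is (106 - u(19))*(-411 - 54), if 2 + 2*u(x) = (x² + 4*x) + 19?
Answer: 56265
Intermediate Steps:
u(x) = 17/2 + x²/2 + 2*x (u(x) = -1 + ((x² + 4*x) + 19)/2 = -1 + (19 + x² + 4*x)/2 = -1 + (19/2 + x²/2 + 2*x) = 17/2 + x²/2 + 2*x)
(106 - u(19))*(-411 - 54) = (106 - (17/2 + (½)*19² + 2*19))*(-411 - 54) = (106 - (17/2 + (½)*361 + 38))*(-465) = (106 - (17/2 + 361/2 + 38))*(-465) = (106 - 1*227)*(-465) = (106 - 227)*(-465) = -121*(-465) = 56265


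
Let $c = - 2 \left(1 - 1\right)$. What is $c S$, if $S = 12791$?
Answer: $0$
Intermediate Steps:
$c = 0$ ($c = \left(-2\right) 0 = 0$)
$c S = 0 \cdot 12791 = 0$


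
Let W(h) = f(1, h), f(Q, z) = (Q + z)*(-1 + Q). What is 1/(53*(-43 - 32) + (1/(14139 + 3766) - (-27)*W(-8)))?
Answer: -17905/71172374 ≈ -0.00025157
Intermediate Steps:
f(Q, z) = (-1 + Q)*(Q + z)
W(h) = 0 (W(h) = 1² - 1*1 - h + 1*h = 1 - 1 - h + h = 0)
1/(53*(-43 - 32) + (1/(14139 + 3766) - (-27)*W(-8))) = 1/(53*(-43 - 32) + (1/(14139 + 3766) - (-27)*0)) = 1/(53*(-75) + (1/17905 - 1*0)) = 1/(-3975 + (1/17905 + 0)) = 1/(-3975 + 1/17905) = 1/(-71172374/17905) = -17905/71172374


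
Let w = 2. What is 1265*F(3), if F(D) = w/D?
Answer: 2530/3 ≈ 843.33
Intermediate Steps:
F(D) = 2/D
1265*F(3) = 1265*(2/3) = 2530/3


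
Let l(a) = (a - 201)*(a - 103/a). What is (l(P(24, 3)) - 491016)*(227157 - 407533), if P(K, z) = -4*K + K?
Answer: 255277427111/3 ≈ 8.5092e+10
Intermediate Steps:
P(K, z) = -3*K
l(a) = (-201 + a)*(a - 103/a)
(l(P(24, 3)) - 491016)*(227157 - 407533) = ((-103 + (-3*24)**2 - (-603)*24 + 20703/((-3*24))) - 491016)*(227157 - 407533) = ((-103 + (-72)**2 - 201*(-72) + 20703/(-72)) - 491016)*(-180376) = ((-103 + 5184 + 14472 + 20703*(-1/72)) - 491016)*(-180376) = ((-103 + 5184 + 14472 - 6901/24) - 491016)*(-180376) = (462371/24 - 491016)*(-180376) = -11322013/24*(-180376) = 255277427111/3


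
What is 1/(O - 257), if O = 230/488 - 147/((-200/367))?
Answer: 12200/161239 ≈ 0.075664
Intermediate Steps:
O = 3296639/12200 (O = 230*(1/488) - 147/((-200*1/367)) = 115/244 - 147/(-200/367) = 115/244 - 147*(-367/200) = 115/244 + 53949/200 = 3296639/12200 ≈ 270.22)
1/(O - 257) = 1/(3296639/12200 - 257) = 1/(161239/12200) = 12200/161239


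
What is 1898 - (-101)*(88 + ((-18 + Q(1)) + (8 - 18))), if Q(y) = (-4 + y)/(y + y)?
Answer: 15613/2 ≈ 7806.5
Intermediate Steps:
Q(y) = (-4 + y)/(2*y) (Q(y) = (-4 + y)/((2*y)) = (-4 + y)*(1/(2*y)) = (-4 + y)/(2*y))
1898 - (-101)*(88 + ((-18 + Q(1)) + (8 - 18))) = 1898 - (-101)*(88 + ((-18 + (½)*(-4 + 1)/1) + (8 - 18))) = 1898 - (-101)*(88 + ((-18 + (½)*1*(-3)) - 10)) = 1898 - (-101)*(88 + ((-18 - 3/2) - 10)) = 1898 - (-101)*(88 + (-39/2 - 10)) = 1898 - (-101)*(88 - 59/2) = 1898 - (-101)*117/2 = 1898 - 1*(-11817/2) = 1898 + 11817/2 = 15613/2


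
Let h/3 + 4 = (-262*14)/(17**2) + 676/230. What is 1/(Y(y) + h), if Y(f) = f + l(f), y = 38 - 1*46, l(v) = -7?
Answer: -33235/1869759 ≈ -0.017775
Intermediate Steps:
h = -1371234/33235 (h = -12 + 3*((-262*14)/(17**2) + 676/230) = -12 + 3*(-3668/289 + 676*(1/230)) = -12 + 3*(-3668*1/289 + 338/115) = -12 + 3*(-3668/289 + 338/115) = -12 + 3*(-324138/33235) = -12 - 972414/33235 = -1371234/33235 ≈ -41.259)
y = -8 (y = 38 - 46 = -8)
Y(f) = -7 + f (Y(f) = f - 7 = -7 + f)
1/(Y(y) + h) = 1/((-7 - 8) - 1371234/33235) = 1/(-15 - 1371234/33235) = 1/(-1869759/33235) = -33235/1869759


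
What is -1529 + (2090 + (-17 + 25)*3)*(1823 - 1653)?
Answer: 357851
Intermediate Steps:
-1529 + (2090 + (-17 + 25)*3)*(1823 - 1653) = -1529 + (2090 + 8*3)*170 = -1529 + (2090 + 24)*170 = -1529 + 2114*170 = -1529 + 359380 = 357851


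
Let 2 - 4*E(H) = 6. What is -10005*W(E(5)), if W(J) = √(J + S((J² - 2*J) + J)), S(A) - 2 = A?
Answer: -10005*√3 ≈ -17329.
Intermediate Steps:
S(A) = 2 + A
E(H) = -1 (E(H) = ½ - ¼*6 = ½ - 3/2 = -1)
W(J) = √(2 + J²) (W(J) = √(J + (2 + ((J² - 2*J) + J))) = √(J + (2 + (J² - J))) = √(J + (2 + J² - J)) = √(2 + J²))
-10005*W(E(5)) = -10005*√(2 + (-1)²) = -10005*√(2 + 1) = -10005*√3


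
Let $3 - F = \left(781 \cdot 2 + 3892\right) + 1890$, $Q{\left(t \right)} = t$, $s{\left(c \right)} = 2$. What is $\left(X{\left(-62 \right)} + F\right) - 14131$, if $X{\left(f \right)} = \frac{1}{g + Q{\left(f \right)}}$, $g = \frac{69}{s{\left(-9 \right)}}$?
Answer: $- \frac{1180962}{55} \approx -21472.0$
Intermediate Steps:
$g = \frac{69}{2} \approx 34.5$
$F = -7341$ ($F = 3 - \left(\left(781 \cdot 2 + 3892\right) + 1890\right) = 3 - \left(\left(1562 + 3892\right) + 1890\right) = 3 - \left(5454 + 1890\right) = 3 - 7344 = -7341$)
$X{\left(f \right)} = \frac{1}{\frac{69}{2} + f}$
$\left(X{\left(-62 \right)} + F\right) - 14131 = \left(\frac{2}{69 + 2 \left(-62\right)} - 7341\right) - 14131 = \left(\frac{2}{69 - 124} - 7341\right) - 14131 = \left(\frac{2}{-55} - 7341\right) - 14131 = \left(2 \left(- \frac{1}{55}\right) - 7341\right) - 14131 = \left(- \frac{2}{55} - 7341\right) - 14131 = - \frac{403757}{55} - 14131 = - \frac{1180962}{55}$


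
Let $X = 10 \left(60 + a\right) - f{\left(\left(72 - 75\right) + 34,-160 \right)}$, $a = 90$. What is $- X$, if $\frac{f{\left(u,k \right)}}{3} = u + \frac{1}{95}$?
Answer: $- \frac{133662}{95} \approx -1407.0$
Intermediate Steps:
$f{\left(u,k \right)} = \frac{3}{95} + 3 u$ ($f{\left(u,k \right)} = 3 \left(u + \frac{1}{95}\right) = 3 \left(\frac{1}{95} + u\right) = \frac{3}{95} + 3 u$)
$X = \frac{133662}{95}$ ($X = 10 \left(60 + 90\right) - \left(\frac{3}{95} + 3 \left(\left(72 - 75\right) + 34\right)\right) = 10 \cdot 150 - \left(\frac{3}{95} + 3 \left(-3 + 34\right)\right) = 1500 - \left(\frac{3}{95} + 3 \cdot 31\right) = 1500 - \left(\frac{3}{95} + 93\right) = 1500 - \frac{8838}{95} = \frac{133662}{95} \approx 1407.0$)
$- X = \left(-1\right) \frac{133662}{95} = - \frac{133662}{95}$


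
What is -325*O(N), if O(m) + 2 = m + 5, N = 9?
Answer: -3900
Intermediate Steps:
O(m) = 3 + m (O(m) = -2 + (m + 5) = -2 + (5 + m) = 3 + m)
-325*O(N) = -325*(3 + 9) = -325*12 = -3900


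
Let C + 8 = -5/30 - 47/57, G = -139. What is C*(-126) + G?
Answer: 18884/19 ≈ 993.89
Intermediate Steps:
C = -1025/114 (C = -8 + (-5/30 - 47/57) = -8 + (-5*1/30 - 47*1/57) = -8 + (-⅙ - 47/57) = -8 - 113/114 = -1025/114 ≈ -8.9912)
C*(-126) + G = -1025/114*(-126) - 139 = 21525/19 - 139 = 18884/19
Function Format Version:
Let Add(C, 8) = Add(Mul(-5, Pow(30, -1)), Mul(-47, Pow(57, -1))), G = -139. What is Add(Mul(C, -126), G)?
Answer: Rational(18884, 19) ≈ 993.89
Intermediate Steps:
C = Rational(-1025, 114) (C = Add(-8, Add(Mul(-5, Pow(30, -1)), Mul(-47, Pow(57, -1)))) = Add(-8, Add(Mul(-5, Rational(1, 30)), Mul(-47, Rational(1, 57)))) = Add(-8, Add(Rational(-1, 6), Rational(-47, 57))) = Add(-8, Rational(-113, 114)) = Rational(-1025, 114) ≈ -8.9912)
Add(Mul(C, -126), G) = Add(Mul(Rational(-1025, 114), -126), -139) = Add(Rational(21525, 19), -139) = Rational(18884, 19)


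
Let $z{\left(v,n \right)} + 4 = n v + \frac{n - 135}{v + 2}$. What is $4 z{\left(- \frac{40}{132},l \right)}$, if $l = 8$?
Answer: $- \frac{150175}{462} \approx -325.05$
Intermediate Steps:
$z{\left(v,n \right)} = -4 + n v + \frac{-135 + n}{2 + v}$ ($z{\left(v,n \right)} = -4 + \left(n v + \frac{n - 135}{v + 2}\right) = -4 + \left(n v + \frac{-135 + n}{2 + v}\right) = -4 + n v + \frac{-135 + n}{2 + v}$)
$4 z{\left(- \frac{40}{132},l \right)} = 4 \frac{-143 + 8 - 4 \left(- \frac{40}{132}\right) + 8 \left(- \frac{40}{132}\right)^{2} + 2 \cdot 8 \left(- \frac{40}{132}\right)}{2 - \frac{40}{132}} = 4 \frac{-143 + 8 - 4 \left(\left(-40\right) \frac{1}{132}\right) + 8 \left(\left(-40\right) \frac{1}{132}\right)^{2} + 2 \cdot 8 \left(\left(-40\right) \frac{1}{132}\right)}{2 - \frac{10}{33}} = 4 \frac{-143 + 8 - - \frac{40}{33} + 8 \left(- \frac{10}{33}\right)^{2} + 2 \cdot 8 \left(- \frac{10}{33}\right)}{2 - \frac{10}{33}} = 4 \frac{-143 + 8 + \frac{40}{33} + 8 \cdot \frac{100}{1089} - \frac{160}{33}}{\frac{56}{33}} = 4 \frac{33 \left(-143 + 8 + \frac{40}{33} + \frac{800}{1089} - \frac{160}{33}\right)}{56} = 4 \cdot \frac{33}{56} \left(- \frac{150175}{1089}\right) = 4 \left(- \frac{150175}{1848}\right) = - \frac{150175}{462}$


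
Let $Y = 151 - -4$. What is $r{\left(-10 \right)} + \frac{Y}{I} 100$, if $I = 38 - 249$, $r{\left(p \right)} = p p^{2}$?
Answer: $- \frac{226500}{211} \approx -1073.5$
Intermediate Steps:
$r{\left(p \right)} = p^{3}$
$I = -211$ ($I = 38 - 249 = -211$)
$Y = 155$ ($Y = 151 + 4 = 155$)
$r{\left(-10 \right)} + \frac{Y}{I} 100 = \left(-10\right)^{3} + \frac{155}{-211} \cdot 100 = -1000 + 155 \left(- \frac{1}{211}\right) 100 = -1000 - \frac{15500}{211} = - \frac{226500}{211}$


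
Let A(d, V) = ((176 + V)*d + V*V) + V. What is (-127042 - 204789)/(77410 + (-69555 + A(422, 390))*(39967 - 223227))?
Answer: 331831/58970608210 ≈ 5.6271e-6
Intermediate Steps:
A(d, V) = V + V² + d*(176 + V) (A(d, V) = (d*(176 + V) + V²) + V = (V² + d*(176 + V)) + V = V + V² + d*(176 + V))
(-127042 - 204789)/(77410 + (-69555 + A(422, 390))*(39967 - 223227)) = (-127042 - 204789)/(77410 + (-69555 + (390 + 390² + 176*422 + 390*422))*(39967 - 223227)) = -331831/(77410 + (-69555 + (390 + 152100 + 74272 + 164580))*(-183260)) = -331831/(77410 + (-69555 + 391342)*(-183260)) = -331831/(77410 + 321787*(-183260)) = -331831/(77410 - 58970685620) = -331831/(-58970608210) = -331831*(-1/58970608210) = 331831/58970608210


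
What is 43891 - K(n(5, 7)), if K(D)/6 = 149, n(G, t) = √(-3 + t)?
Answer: 42997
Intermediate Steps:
K(D) = 894 (K(D) = 6*149 = 894)
43891 - K(n(5, 7)) = 43891 - 1*894 = 43891 - 894 = 42997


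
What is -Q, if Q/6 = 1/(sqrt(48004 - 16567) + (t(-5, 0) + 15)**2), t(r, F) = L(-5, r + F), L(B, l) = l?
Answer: 600/21437 - 18*sqrt(3493)/21437 ≈ -0.021637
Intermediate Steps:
t(r, F) = F + r (t(r, F) = r + F = F + r)
Q = 6/(100 + 3*sqrt(3493)) (Q = 6/(sqrt(48004 - 16567) + ((0 - 5) + 15)**2) = 6/(sqrt(31437) + (-5 + 15)**2) = 6/(3*sqrt(3493) + 10**2) = 6/(3*sqrt(3493) + 100) = 6/(100 + 3*sqrt(3493)) ≈ 0.021637)
-Q = -(-600/21437 + 18*sqrt(3493)/21437) = 600/21437 - 18*sqrt(3493)/21437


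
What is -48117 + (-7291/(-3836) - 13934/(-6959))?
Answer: -1284365845815/26694724 ≈ -48113.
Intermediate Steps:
-48117 + (-7291/(-3836) - 13934/(-6959)) = -48117 + (-7291*(-1/3836) - 13934*(-1/6959)) = -48117 + (7291/3836 + 13934/6959) = -48117 + 104188893/26694724 = -1284365845815/26694724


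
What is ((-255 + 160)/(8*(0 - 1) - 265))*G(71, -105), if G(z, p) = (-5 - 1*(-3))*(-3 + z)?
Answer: -12920/273 ≈ -47.326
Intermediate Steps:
G(z, p) = 6 - 2*z (G(z, p) = (-5 + 3)*(-3 + z) = -2*(-3 + z) = 6 - 2*z)
((-255 + 160)/(8*(0 - 1) - 265))*G(71, -105) = ((-255 + 160)/(8*(0 - 1) - 265))*(6 - 2*71) = (-95/(8*(-1) - 265))*(6 - 142) = -95/(-8 - 265)*(-136) = -95/(-273)*(-136) = -95*(-1/273)*(-136) = (95/273)*(-136) = -12920/273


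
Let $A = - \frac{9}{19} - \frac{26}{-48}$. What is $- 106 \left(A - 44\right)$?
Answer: $\frac{1061749}{228} \approx 4656.8$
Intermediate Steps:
$A = \frac{31}{456}$ ($A = \left(-9\right) \frac{1}{19} - - \frac{13}{24} = - \frac{9}{19} + \frac{13}{24} = \frac{31}{456} \approx 0.067982$)
$- 106 \left(A - 44\right) = - 106 \left(\frac{31}{456} - 44\right) = \left(-106\right) \left(- \frac{20033}{456}\right) = \frac{1061749}{228}$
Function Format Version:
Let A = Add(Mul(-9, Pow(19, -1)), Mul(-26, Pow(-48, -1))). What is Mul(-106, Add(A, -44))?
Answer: Rational(1061749, 228) ≈ 4656.8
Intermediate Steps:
A = Rational(31, 456) (A = Add(Mul(-9, Rational(1, 19)), Mul(-26, Rational(-1, 48))) = Add(Rational(-9, 19), Rational(13, 24)) = Rational(31, 456) ≈ 0.067982)
Mul(-106, Add(A, -44)) = Mul(-106, Add(Rational(31, 456), -44)) = Mul(-106, Rational(-20033, 456)) = Rational(1061749, 228)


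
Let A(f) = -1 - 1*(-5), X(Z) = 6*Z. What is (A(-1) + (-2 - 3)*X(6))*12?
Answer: -2112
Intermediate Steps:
A(f) = 4 (A(f) = -1 + 5 = 4)
(A(-1) + (-2 - 3)*X(6))*12 = (4 + (-2 - 3)*(6*6))*12 = (4 - 5*36)*12 = (4 - 180)*12 = -176*12 = -2112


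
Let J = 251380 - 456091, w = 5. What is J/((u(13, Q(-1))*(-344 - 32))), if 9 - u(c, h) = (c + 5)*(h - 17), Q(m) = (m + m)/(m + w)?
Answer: 68237/40608 ≈ 1.6804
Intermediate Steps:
J = -204711
Q(m) = 2*m/(5 + m) (Q(m) = (m + m)/(m + 5) = (2*m)/(5 + m) = 2*m/(5 + m))
u(c, h) = 9 - (-17 + h)*(5 + c) (u(c, h) = 9 - (c + 5)*(h - 17) = 9 - (5 + c)*(-17 + h) = 9 - (-17 + h)*(5 + c))
J/((u(13, Q(-1))*(-344 - 32))) = -204711*1/((-344 - 32)*(94 - 10*(-1)/(5 - 1) + 17*13 - 1*13*2*(-1)/(5 - 1))) = -204711*(-1/(376*(94 - 10*(-1)/4 + 221 - 1*13*2*(-1)/4))) = -204711*(-1/(376*(94 - 10*(-1)/4 + 221 - 1*13*2*(-1)*(1/4)))) = -204711*(-1/(376*(94 - 5*(-1/2) + 221 - 1*13*(-1/2)))) = -204711*(-1/(376*(94 + 5/2 + 221 + 13/2))) = -204711/(324*(-376)) = -204711/(-121824) = -204711*(-1/121824) = 68237/40608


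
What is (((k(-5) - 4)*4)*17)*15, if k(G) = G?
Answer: -9180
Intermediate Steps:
(((k(-5) - 4)*4)*17)*15 = (((-5 - 4)*4)*17)*15 = (-9*4*17)*15 = -36*17*15 = -612*15 = -9180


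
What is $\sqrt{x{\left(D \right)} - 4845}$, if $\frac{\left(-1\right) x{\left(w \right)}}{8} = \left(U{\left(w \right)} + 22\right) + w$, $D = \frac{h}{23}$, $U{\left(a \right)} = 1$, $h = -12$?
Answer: $\frac{i \sqrt{2658133}}{23} \approx 70.886 i$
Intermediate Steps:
$D = - \frac{12}{23} \approx -0.52174$
$x{\left(w \right)} = -184 - 8 w$ ($x{\left(w \right)} = - 8 \left(\left(1 + 22\right) + w\right) = - 8 \left(23 + w\right) = -184 - 8 w$)
$\sqrt{x{\left(D \right)} - 4845} = \sqrt{\left(-184 - - \frac{96}{23}\right) - 4845} = \sqrt{\left(-184 + \frac{96}{23}\right) - 4845} = \sqrt{- \frac{4136}{23} - 4845} = \sqrt{- \frac{115571}{23}} = \frac{i \sqrt{2658133}}{23}$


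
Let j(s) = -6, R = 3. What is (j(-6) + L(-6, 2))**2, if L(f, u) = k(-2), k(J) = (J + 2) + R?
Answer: 9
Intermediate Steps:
k(J) = 5 + J (k(J) = (J + 2) + 3 = (2 + J) + 3 = 5 + J)
L(f, u) = 3 (L(f, u) = 5 - 2 = 3)
(j(-6) + L(-6, 2))**2 = (-6 + 3)**2 = (-3)**2 = 9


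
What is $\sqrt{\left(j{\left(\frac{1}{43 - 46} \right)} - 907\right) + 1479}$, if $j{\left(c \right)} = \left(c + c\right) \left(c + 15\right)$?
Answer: $\frac{2 \sqrt{1265}}{3} \approx 23.711$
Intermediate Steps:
$j{\left(c \right)} = 2 c \left(15 + c\right)$
$\sqrt{\left(j{\left(\frac{1}{43 - 46} \right)} - 907\right) + 1479} = \sqrt{\left(\frac{2 \left(15 + \frac{1}{43 - 46}\right)}{43 - 46} - 907\right) + 1479} = \sqrt{\left(\frac{2 \left(15 + \frac{1}{-3}\right)}{-3} - 907\right) + 1479} = \sqrt{\left(2 \left(- \frac{1}{3}\right) \left(15 - \frac{1}{3}\right) - 907\right) + 1479} = \sqrt{\left(2 \left(- \frac{1}{3}\right) \frac{44}{3} - 907\right) + 1479} = \sqrt{\left(- \frac{88}{9} - 907\right) + 1479} = \sqrt{- \frac{8251}{9} + 1479} = \sqrt{\frac{5060}{9}} = \frac{2 \sqrt{1265}}{3}$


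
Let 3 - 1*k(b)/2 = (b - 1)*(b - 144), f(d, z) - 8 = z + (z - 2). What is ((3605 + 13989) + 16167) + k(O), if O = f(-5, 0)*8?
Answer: 42791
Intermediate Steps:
f(d, z) = 6 + 2*z (f(d, z) = 8 + (z + (z - 2)) = 8 + (z + (-2 + z)) = 8 + (-2 + 2*z) = 6 + 2*z)
O = 48 (O = (6 + 2*0)*8 = (6 + 0)*8 = 6*8 = 48)
k(b) = 6 - 2*(-1 + b)*(-144 + b) (k(b) = 6 - 2*(b - 1)*(b - 144) = 6 - 2*(-1 + b)*(-144 + b))
((3605 + 13989) + 16167) + k(O) = ((3605 + 13989) + 16167) + (-282 - 2*48² + 290*48) = (17594 + 16167) + (-282 - 2*2304 + 13920) = 33761 + (-282 - 4608 + 13920) = 33761 + 9030 = 42791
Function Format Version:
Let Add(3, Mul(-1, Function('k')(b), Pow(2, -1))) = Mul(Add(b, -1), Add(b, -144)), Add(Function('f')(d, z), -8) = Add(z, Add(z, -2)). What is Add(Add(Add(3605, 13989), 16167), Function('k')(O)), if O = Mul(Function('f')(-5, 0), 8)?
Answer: 42791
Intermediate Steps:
Function('f')(d, z) = Add(6, Mul(2, z)) (Function('f')(d, z) = Add(8, Add(z, Add(z, -2))) = Add(8, Add(z, Add(-2, z))) = Add(8, Add(-2, Mul(2, z))) = Add(6, Mul(2, z)))
O = 48 (O = Mul(Add(6, Mul(2, 0)), 8) = Mul(Add(6, 0), 8) = Mul(6, 8) = 48)
Function('k')(b) = Add(6, Mul(-2, Add(-1, b), Add(-144, b))) (Function('k')(b) = Add(6, Mul(-2, Mul(Add(b, -1), Add(b, -144)))) = Add(6, Mul(-2, Mul(Add(-1, b), Add(-144, b)))) = Add(6, Mul(-2, Add(-1, b), Add(-144, b))))
Add(Add(Add(3605, 13989), 16167), Function('k')(O)) = Add(Add(Add(3605, 13989), 16167), Add(-282, Mul(-2, Pow(48, 2)), Mul(290, 48))) = Add(Add(17594, 16167), Add(-282, Mul(-2, 2304), 13920)) = Add(33761, Add(-282, -4608, 13920)) = Add(33761, 9030) = 42791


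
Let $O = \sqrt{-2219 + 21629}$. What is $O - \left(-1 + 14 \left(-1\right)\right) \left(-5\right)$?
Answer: $-75 + \sqrt{19410} \approx 64.32$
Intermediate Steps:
$O = \sqrt{19410} \approx 139.32$
$O - \left(-1 + 14 \left(-1\right)\right) \left(-5\right) = \sqrt{19410} - \left(-1 + 14 \left(-1\right)\right) \left(-5\right) = \sqrt{19410} - \left(-1 - 14\right) \left(-5\right) = \sqrt{19410} - \left(-15\right) \left(-5\right) = \sqrt{19410} - 75 = -75 + \sqrt{19410}$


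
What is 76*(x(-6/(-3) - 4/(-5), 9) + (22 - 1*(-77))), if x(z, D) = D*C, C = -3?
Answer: 5472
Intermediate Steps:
x(z, D) = -3*D (x(z, D) = D*(-3) = -3*D)
76*(x(-6/(-3) - 4/(-5), 9) + (22 - 1*(-77))) = 76*(-3*9 + (22 - 1*(-77))) = 76*(-27 + (22 + 77)) = 76*(-27 + 99) = 76*72 = 5472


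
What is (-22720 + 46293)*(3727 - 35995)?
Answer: -760653564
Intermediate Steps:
(-22720 + 46293)*(3727 - 35995) = 23573*(-32268) = -760653564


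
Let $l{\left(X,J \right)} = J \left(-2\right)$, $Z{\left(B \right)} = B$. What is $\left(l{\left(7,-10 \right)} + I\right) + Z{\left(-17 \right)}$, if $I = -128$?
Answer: $-125$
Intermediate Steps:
$l{\left(X,J \right)} = - 2 J$
$\left(l{\left(7,-10 \right)} + I\right) + Z{\left(-17 \right)} = \left(\left(-2\right) \left(-10\right) - 128\right) - 17 = \left(20 - 128\right) - 17 = -108 - 17 = -125$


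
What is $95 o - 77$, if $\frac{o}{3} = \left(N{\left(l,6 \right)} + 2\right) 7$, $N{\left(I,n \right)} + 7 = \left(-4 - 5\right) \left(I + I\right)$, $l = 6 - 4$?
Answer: $-81872$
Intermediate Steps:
$l = 2$ ($l = 6 - 4 = 2$)
$N{\left(I,n \right)} = -7 - 18 I$ ($N{\left(I,n \right)} = -7 + \left(-4 - 5\right) \left(I + I\right) = -7 - 9 \cdot 2 I = -7 - 18 I$)
$o = -861$ ($o = 3 \left(\left(-7 - 36\right) + 2\right) 7 = 3 \left(-43 + 2\right) 7 = 3 \left(\left(-41\right) 7\right) = 3 \left(-287\right) = -861$)
$95 o - 77 = 95 \left(-861\right) - 77 = -81795 - 77 = -81872$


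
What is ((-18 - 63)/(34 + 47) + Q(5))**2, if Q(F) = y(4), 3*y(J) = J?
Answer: 1/9 ≈ 0.11111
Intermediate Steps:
y(J) = J/3
Q(F) = 4/3 (Q(F) = (1/3)*4 = 4/3)
((-18 - 63)/(34 + 47) + Q(5))**2 = ((-18 - 63)/(34 + 47) + 4/3)**2 = (-81/81 + 4/3)**2 = (-81*1/81 + 4/3)**2 = (-1 + 4/3)**2 = (1/3)**2 = 1/9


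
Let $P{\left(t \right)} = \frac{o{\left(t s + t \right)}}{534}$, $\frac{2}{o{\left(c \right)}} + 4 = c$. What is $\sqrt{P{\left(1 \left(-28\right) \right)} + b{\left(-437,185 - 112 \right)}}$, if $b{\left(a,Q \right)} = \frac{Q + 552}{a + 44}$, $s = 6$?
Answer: $\frac{i \sqrt{86471934886}}{233180} \approx 1.2611 i$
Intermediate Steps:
$o{\left(c \right)} = \frac{2}{-4 + c}$
$b{\left(a,Q \right)} = \frac{552 + Q}{44 + a}$
$P{\left(t \right)} = \frac{1}{267 \left(-4 + 7 t\right)}$ ($P{\left(t \right)} = \frac{2 \frac{1}{-4 + \left(t 6 + t\right)}}{534} = \frac{2}{-4 + \left(6 t + t\right)} \frac{1}{534} = \frac{2}{-4 + 7 t} \frac{1}{534} = \frac{1}{267 \left(-4 + 7 t\right)}$)
$\sqrt{P{\left(1 \left(-28\right) \right)} + b{\left(-437,185 - 112 \right)}} = \sqrt{\frac{1}{267 \left(-4 + 7 \cdot 1 \left(-28\right)\right)} + \frac{552 + \left(185 - 112\right)}{44 - 437}} = \sqrt{\frac{1}{267 \left(-4 + 7 \left(-28\right)\right)} + \frac{552 + \left(185 - 112\right)}{-393}} = \sqrt{\frac{1}{267 \left(-4 - 196\right)} - \frac{552 + 73}{393}} = \sqrt{\frac{1}{267 \left(-200\right)} - \frac{625}{393}} = \sqrt{\frac{1}{267} \left(- \frac{1}{200}\right) - \frac{625}{393}} = \sqrt{- \frac{1}{53400} - \frac{625}{393}} = \sqrt{- \frac{3708377}{2331800}} = \frac{i \sqrt{86471934886}}{233180}$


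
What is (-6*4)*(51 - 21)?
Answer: -720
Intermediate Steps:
(-6*4)*(51 - 21) = -24*30 = -720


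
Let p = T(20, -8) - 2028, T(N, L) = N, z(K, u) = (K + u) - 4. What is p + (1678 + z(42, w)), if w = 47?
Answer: -245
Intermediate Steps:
z(K, u) = -4 + K + u
p = -2008 (p = 20 - 2028 = -2008)
p + (1678 + z(42, w)) = -2008 + (1678 + (-4 + 42 + 47)) = -2008 + (1678 + 85) = -2008 + 1763 = -245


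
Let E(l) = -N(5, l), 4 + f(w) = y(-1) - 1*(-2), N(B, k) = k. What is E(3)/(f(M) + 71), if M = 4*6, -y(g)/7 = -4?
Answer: -3/97 ≈ -0.030928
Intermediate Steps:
y(g) = 28 (y(g) = -7*(-4) = 28)
M = 24
f(w) = 26 (f(w) = -4 + (28 - 1*(-2)) = -4 + (28 + 2) = -4 + 30 = 26)
E(l) = -l
E(3)/(f(M) + 71) = (-1*3)/(26 + 71) = -3/97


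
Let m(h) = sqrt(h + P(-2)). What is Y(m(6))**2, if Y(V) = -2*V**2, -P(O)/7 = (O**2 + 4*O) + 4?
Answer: 144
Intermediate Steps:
P(O) = -28 - 28*O - 7*O**2 (P(O) = -7*((O**2 + 4*O) + 4) = -7*(4 + O**2 + 4*O) = -28 - 28*O - 7*O**2)
m(h) = sqrt(h) (m(h) = sqrt(h + (-28 - 28*(-2) - 7*(-2)**2)) = sqrt(h + (-28 + 56 - 7*4)) = sqrt(h + (-28 + 56 - 28)) = sqrt(h + 0) = sqrt(h))
Y(m(6))**2 = (-2*(sqrt(6))**2)**2 = (-2*6)**2 = (-12)**2 = 144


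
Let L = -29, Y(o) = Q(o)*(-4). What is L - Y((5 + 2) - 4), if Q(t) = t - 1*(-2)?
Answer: -9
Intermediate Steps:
Q(t) = 2 + t (Q(t) = t + 2 = 2 + t)
Y(o) = -8 - 4*o (Y(o) = (2 + o)*(-4) = -8 - 4*o)
L - Y((5 + 2) - 4) = -29 - (-8 - 4*((5 + 2) - 4)) = -29 - (-8 - 4*(7 - 4)) = -29 - (-8 - 4*3) = -29 - (-8 - 12) = -29 - 1*(-20) = -29 + 20 = -9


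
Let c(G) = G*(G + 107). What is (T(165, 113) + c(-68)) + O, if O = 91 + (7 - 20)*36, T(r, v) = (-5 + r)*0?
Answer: -3029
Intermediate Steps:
c(G) = G*(107 + G)
T(r, v) = 0
O = -377 (O = 91 - 13*36 = 91 - 468 = -377)
(T(165, 113) + c(-68)) + O = (0 - 68*(107 - 68)) - 377 = (0 - 68*39) - 377 = (0 - 2652) - 377 = -2652 - 377 = -3029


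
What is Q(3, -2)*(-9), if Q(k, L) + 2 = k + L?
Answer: 9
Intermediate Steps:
Q(k, L) = -2 + L + k (Q(k, L) = -2 + (k + L) = -2 + (L + k) = -2 + L + k)
Q(3, -2)*(-9) = (-2 - 2 + 3)*(-9) = -1*(-9) = 9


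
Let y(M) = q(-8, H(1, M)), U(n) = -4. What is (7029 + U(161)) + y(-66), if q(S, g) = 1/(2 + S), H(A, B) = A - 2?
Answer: 42149/6 ≈ 7024.8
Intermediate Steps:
H(A, B) = -2 + A
y(M) = -1/6 (y(M) = 1/(2 - 8) = 1/(-6) = -1/6)
(7029 + U(161)) + y(-66) = (7029 - 4) - 1/6 = 7025 - 1/6 = 42149/6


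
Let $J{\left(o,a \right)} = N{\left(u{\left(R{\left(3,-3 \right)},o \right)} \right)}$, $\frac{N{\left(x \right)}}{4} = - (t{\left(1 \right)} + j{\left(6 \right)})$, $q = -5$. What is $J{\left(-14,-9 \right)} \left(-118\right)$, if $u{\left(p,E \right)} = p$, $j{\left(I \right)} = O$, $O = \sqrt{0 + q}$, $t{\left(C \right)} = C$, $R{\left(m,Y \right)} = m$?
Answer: $472 + 472 i \sqrt{5} \approx 472.0 + 1055.4 i$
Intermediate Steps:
$O = i \sqrt{5}$ ($O = \sqrt{0 - 5} = \sqrt{-5} = i \sqrt{5} \approx 2.2361 i$)
$j{\left(I \right)} = i \sqrt{5}$
$N{\left(x \right)} = -4 - 4 i \sqrt{5}$ ($N{\left(x \right)} = 4 \left(- (1 + i \sqrt{5})\right) = 4 \left(-1 - i \sqrt{5}\right) = -4 - 4 i \sqrt{5}$)
$J{\left(o,a \right)} = -4 - 4 i \sqrt{5}$
$J{\left(-14,-9 \right)} \left(-118\right) = \left(-4 - 4 i \sqrt{5}\right) \left(-118\right) = 472 + 472 i \sqrt{5}$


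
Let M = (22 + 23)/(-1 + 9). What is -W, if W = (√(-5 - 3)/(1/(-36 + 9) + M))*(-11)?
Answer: 4752*I*√2/1207 ≈ 5.5678*I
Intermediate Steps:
M = 45/8 ≈ 5.6250
W = -4752*I*√2/1207 (W = (√(-5 - 3)/(1/(-36 + 9) + 45/8))*(-11) = (√(-8)/(1/(-27) + 45/8))*(-11) = ((2*I*√2)/(-1/27 + 45/8))*(-11) = ((2*I*√2)/(1207/216))*(-11) = ((2*I*√2)*(216/1207))*(-11) = (432*I*√2/1207)*(-11) = -4752*I*√2/1207 ≈ -5.5678*I)
-W = -(-4752)*I*√2/1207 = 4752*I*√2/1207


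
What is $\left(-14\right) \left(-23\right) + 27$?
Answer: $349$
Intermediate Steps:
$\left(-14\right) \left(-23\right) + 27 = 322 + 27 = 349$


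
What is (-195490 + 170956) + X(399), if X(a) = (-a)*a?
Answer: -183735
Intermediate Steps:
X(a) = -a²
(-195490 + 170956) + X(399) = (-195490 + 170956) - 1*399² = -24534 - 1*159201 = -24534 - 159201 = -183735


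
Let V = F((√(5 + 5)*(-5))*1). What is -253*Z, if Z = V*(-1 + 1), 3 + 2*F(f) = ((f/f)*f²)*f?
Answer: 0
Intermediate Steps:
F(f) = -3/2 + f³/2 (F(f) = -3/2 + (((f/f)*f²)*f)/2 = -3/2 + ((1*f²)*f)/2 = -3/2 + (f²*f)/2 = -3/2 + f³/2)
V = -3/2 - 625*√10 (V = -3/2 + ((√(5 + 5)*(-5))*1)³/2 = -3/2 + ((√10*(-5))*1)³/2 = -3/2 + (-5*√10*1)³/2 = -3/2 + (-5*√10)³/2 = -3/2 + (-1250*√10)/2 = -3/2 - 625*√10 ≈ -1977.9)
Z = 0 (Z = (-3/2 - 625*√10)*(-1 + 1) = (-3/2 - 625*√10)*0 = 0)
-253*Z = -253*0 = 0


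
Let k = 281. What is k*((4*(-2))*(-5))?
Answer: 11240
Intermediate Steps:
k*((4*(-2))*(-5)) = 281*((4*(-2))*(-5)) = 281*(-8*(-5)) = 281*40 = 11240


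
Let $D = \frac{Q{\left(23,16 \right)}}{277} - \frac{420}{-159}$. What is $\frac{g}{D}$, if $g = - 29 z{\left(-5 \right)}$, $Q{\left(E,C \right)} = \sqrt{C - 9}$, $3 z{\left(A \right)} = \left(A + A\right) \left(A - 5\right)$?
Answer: $- \frac{235864946000}{644515173} + \frac{2256469700 \sqrt{7}}{4511606211} \approx -364.63$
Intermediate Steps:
$z{\left(A \right)} = \frac{2 A \left(-5 + A\right)}{3}$ ($z{\left(A \right)} = \frac{\left(A + A\right) \left(A - 5\right)}{3} = \frac{2 A \left(-5 + A\right)}{3}$)
$Q{\left(E,C \right)} = \sqrt{-9 + C}$
$g = - \frac{2900}{3}$ ($g = - 29 \cdot \frac{2}{3} \left(-5\right) \left(-5 - 5\right) = - 29 \cdot \frac{2}{3} \left(-5\right) \left(-10\right) = \left(-29\right) \frac{100}{3} = - \frac{2900}{3} \approx -966.67$)
$D = \frac{140}{53} + \frac{\sqrt{7}}{277}$ ($D = \frac{\sqrt{-9 + 16}}{277} - \frac{420}{-159} = \sqrt{7} \cdot \frac{1}{277} - - \frac{140}{53} = \frac{\sqrt{7}}{277} + \frac{140}{53} = \frac{140}{53} + \frac{\sqrt{7}}{277} \approx 2.6511$)
$\frac{g}{D} = - \frac{2900}{3 \left(\frac{140}{53} + \frac{\sqrt{7}}{277}\right)}$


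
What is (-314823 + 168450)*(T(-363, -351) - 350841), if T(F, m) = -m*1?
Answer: 51302272770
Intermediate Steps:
T(F, m) = -m
(-314823 + 168450)*(T(-363, -351) - 350841) = (-314823 + 168450)*(-1*(-351) - 350841) = -146373*(351 - 350841) = -146373*(-350490) = 51302272770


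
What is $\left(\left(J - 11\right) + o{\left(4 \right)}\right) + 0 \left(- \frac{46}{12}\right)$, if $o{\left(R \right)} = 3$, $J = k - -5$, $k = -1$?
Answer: $-4$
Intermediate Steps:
$J = 4$ ($J = -1 - -5 = -1 + 5 = 4$)
$\left(\left(J - 11\right) + o{\left(4 \right)}\right) + 0 \left(- \frac{46}{12}\right) = \left(\left(4 - 11\right) + 3\right) + 0 \left(- \frac{46}{12}\right) = \left(-7 + 3\right) + 0 \left(\left(-46\right) \frac{1}{12}\right) = -4 + 0 \left(- \frac{23}{6}\right) = -4 + 0 = -4$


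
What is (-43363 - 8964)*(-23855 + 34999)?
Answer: -583132088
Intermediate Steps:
(-43363 - 8964)*(-23855 + 34999) = -52327*11144 = -583132088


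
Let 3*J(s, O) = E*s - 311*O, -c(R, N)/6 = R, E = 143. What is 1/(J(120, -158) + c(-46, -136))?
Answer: 3/67126 ≈ 4.4692e-5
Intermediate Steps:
c(R, N) = -6*R
J(s, O) = -311*O/3 + 143*s/3 (J(s, O) = (143*s - 311*O)/3 = (-311*O + 143*s)/3 = -311*O/3 + 143*s/3)
1/(J(120, -158) + c(-46, -136)) = 1/((-311/3*(-158) + (143/3)*120) - 6*(-46)) = 1/((49138/3 + 5720) + 276) = 1/(66298/3 + 276) = 1/(67126/3) = 3/67126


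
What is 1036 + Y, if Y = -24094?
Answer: -23058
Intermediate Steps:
1036 + Y = 1036 - 24094 = -23058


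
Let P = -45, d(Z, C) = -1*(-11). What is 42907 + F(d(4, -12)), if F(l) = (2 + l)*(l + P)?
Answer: 42465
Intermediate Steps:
d(Z, C) = 11
F(l) = (-45 + l)*(2 + l) (F(l) = (2 + l)*(l - 45) = (2 + l)*(-45 + l) = (-45 + l)*(2 + l))
42907 + F(d(4, -12)) = 42907 + (-90 + 11**2 - 43*11) = 42907 + (-90 + 121 - 473) = 42907 - 442 = 42465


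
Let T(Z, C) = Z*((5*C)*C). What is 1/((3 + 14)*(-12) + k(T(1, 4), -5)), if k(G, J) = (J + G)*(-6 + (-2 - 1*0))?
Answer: -1/804 ≈ -0.0012438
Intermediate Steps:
T(Z, C) = 5*Z*C**2 (T(Z, C) = Z*(5*C**2) = 5*Z*C**2)
k(G, J) = -8*G - 8*J (k(G, J) = (G + J)*(-6 + (-2 + 0)) = (G + J)*(-6 - 2) = (G + J)*(-8) = -8*G - 8*J)
1/((3 + 14)*(-12) + k(T(1, 4), -5)) = 1/((3 + 14)*(-12) + (-40*4**2 - 8*(-5))) = 1/(17*(-12) + (-40*16 + 40)) = 1/(-204 + (-8*80 + 40)) = 1/(-204 + (-640 + 40)) = 1/(-204 - 600) = 1/(-804) = -1/804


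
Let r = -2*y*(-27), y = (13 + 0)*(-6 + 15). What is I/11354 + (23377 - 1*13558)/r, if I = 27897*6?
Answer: 64944689/3985254 ≈ 16.296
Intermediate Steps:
y = 117 (y = 13*9 = 117)
r = 6318 (r = -2*117*(-27) = -234*(-27) = 6318)
I = 167382
I/11354 + (23377 - 1*13558)/r = 167382/11354 + (23377 - 1*13558)/6318 = 167382*(1/11354) + (23377 - 13558)*(1/6318) = 83691/5677 + 9819*(1/6318) = 83691/5677 + 1091/702 = 64944689/3985254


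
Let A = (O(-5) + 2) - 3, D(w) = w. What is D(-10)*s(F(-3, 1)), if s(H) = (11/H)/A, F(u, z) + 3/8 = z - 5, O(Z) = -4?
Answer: -176/35 ≈ -5.0286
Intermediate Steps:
F(u, z) = -43/8 + z (F(u, z) = -3/8 + (z - 5) = -3/8 + (-5 + z) = -43/8 + z)
A = -5 (A = (-4 + 2) - 3 = -2 - 3 = -5)
s(H) = -11/(5*H) (s(H) = (11/H)/(-5) = (11/H)*(-⅕) = -11/(5*H))
D(-10)*s(F(-3, 1)) = -(-22)/(-43/8 + 1) = -(-22)/(-35/8) = -(-22)*(-8)/35 = -10*88/175 = -176/35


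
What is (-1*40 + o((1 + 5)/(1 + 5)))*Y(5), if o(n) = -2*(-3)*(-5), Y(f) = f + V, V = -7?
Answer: 140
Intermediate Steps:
Y(f) = -7 + f (Y(f) = f - 7 = -7 + f)
o(n) = -30 (o(n) = 6*(-5) = -30)
(-1*40 + o((1 + 5)/(1 + 5)))*Y(5) = (-1*40 - 30)*(-7 + 5) = (-40 - 30)*(-2) = -70*(-2) = 140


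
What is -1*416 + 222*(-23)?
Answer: -5522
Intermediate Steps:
-1*416 + 222*(-23) = -416 - 5106 = -5522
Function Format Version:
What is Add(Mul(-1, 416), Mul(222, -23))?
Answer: -5522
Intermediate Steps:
Add(Mul(-1, 416), Mul(222, -23)) = Add(-416, -5106) = -5522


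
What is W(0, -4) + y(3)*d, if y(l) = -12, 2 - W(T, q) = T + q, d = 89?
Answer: -1062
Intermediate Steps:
W(T, q) = 2 - T - q (W(T, q) = 2 - (T + q) = 2 + (-T - q) = 2 - T - q)
W(0, -4) + y(3)*d = (2 - 1*0 - 1*(-4)) - 12*89 = (2 + 0 + 4) - 1068 = 6 - 1068 = -1062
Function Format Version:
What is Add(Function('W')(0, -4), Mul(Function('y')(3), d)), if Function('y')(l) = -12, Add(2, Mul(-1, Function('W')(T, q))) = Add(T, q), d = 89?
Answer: -1062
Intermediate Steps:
Function('W')(T, q) = Add(2, Mul(-1, T), Mul(-1, q)) (Function('W')(T, q) = Add(2, Mul(-1, Add(T, q))) = Add(2, Add(Mul(-1, T), Mul(-1, q))) = Add(2, Mul(-1, T), Mul(-1, q)))
Add(Function('W')(0, -4), Mul(Function('y')(3), d)) = Add(Add(2, Mul(-1, 0), Mul(-1, -4)), Mul(-12, 89)) = Add(Add(2, 0, 4), -1068) = Add(6, -1068) = -1062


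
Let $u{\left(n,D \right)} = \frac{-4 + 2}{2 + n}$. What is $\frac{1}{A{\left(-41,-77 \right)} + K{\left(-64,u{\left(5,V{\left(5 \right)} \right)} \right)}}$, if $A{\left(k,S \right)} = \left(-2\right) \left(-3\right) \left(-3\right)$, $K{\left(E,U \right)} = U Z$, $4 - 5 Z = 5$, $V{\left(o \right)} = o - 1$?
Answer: $- \frac{35}{628} \approx -0.055732$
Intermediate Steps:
$V{\left(o \right)} = -1 + o$
$u{\left(n,D \right)} = - \frac{2}{2 + n}$
$Z = - \frac{1}{5}$ ($Z = \frac{4}{5} - 1 = - \frac{1}{5} \approx -0.2$)
$K{\left(E,U \right)} = - \frac{U}{5}$ ($K{\left(E,U \right)} = U \left(- \frac{1}{5}\right) = - \frac{U}{5}$)
$A{\left(k,S \right)} = -18$ ($A{\left(k,S \right)} = 6 \left(-3\right) = -18$)
$\frac{1}{A{\left(-41,-77 \right)} + K{\left(-64,u{\left(5,V{\left(5 \right)} \right)} \right)}} = \frac{1}{-18 - \frac{\left(-2\right) \frac{1}{2 + 5}}{5}} = \frac{1}{-18 - \frac{\left(-2\right) \frac{1}{7}}{5}} = \frac{1}{-18 - - \frac{2}{35}} = \frac{1}{-18 + \frac{2}{35}} = \frac{1}{- \frac{628}{35}} = - \frac{35}{628}$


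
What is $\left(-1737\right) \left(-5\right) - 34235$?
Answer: $-25550$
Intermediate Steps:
$\left(-1737\right) \left(-5\right) - 34235 = 8685 - 34235 = -25550$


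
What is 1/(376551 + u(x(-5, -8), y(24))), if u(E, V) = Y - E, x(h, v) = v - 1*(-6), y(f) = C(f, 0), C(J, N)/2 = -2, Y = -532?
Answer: 1/376021 ≈ 2.6594e-6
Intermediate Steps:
C(J, N) = -4 (C(J, N) = 2*(-2) = -4)
y(f) = -4
x(h, v) = 6 + v (x(h, v) = v + 6 = 6 + v)
u(E, V) = -532 - E
1/(376551 + u(x(-5, -8), y(24))) = 1/(376551 + (-532 - (6 - 8))) = 1/(376551 + (-532 - 1*(-2))) = 1/(376551 + (-532 + 2)) = 1/(376551 - 530) = 1/376021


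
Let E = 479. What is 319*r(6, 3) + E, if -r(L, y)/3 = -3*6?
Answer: 17705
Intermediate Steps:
r(L, y) = 54 (r(L, y) = -(-9)*6 = -3*(-18) = 54)
319*r(6, 3) + E = 319*54 + 479 = 17226 + 479 = 17705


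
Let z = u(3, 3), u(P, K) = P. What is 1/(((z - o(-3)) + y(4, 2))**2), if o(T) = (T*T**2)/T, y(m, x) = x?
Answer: 1/16 ≈ 0.062500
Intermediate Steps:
z = 3
o(T) = T**2 (o(T) = T**3/T = T**2)
1/(((z - o(-3)) + y(4, 2))**2) = 1/(((3 - 1*(-3)**2) + 2)**2) = 1/(((3 - 1*9) + 2)**2) = 1/(((3 - 9) + 2)**2) = 1/((-6 + 2)**2) = 1/((-4)**2) = 1/16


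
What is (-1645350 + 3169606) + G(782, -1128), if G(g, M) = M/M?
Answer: 1524257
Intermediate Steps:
G(g, M) = 1
(-1645350 + 3169606) + G(782, -1128) = (-1645350 + 3169606) + 1 = 1524256 + 1 = 1524257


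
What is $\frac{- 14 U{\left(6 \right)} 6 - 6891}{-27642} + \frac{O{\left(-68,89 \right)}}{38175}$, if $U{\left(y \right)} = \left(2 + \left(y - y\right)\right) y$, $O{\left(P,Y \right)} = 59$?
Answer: $\frac{101058401}{351744450} \approx 0.28731$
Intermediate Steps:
$U{\left(y \right)} = 2 y$ ($U{\left(y \right)} = \left(2 + 0\right) y = 2 y$)
$\frac{- 14 U{\left(6 \right)} 6 - 6891}{-27642} + \frac{O{\left(-68,89 \right)}}{38175} = \frac{- 14 \cdot 2 \cdot 6 \cdot 6 - 6891}{-27642} + \frac{59}{38175} = \left(\left(-14\right) 12 \cdot 6 - 6891\right) \left(- \frac{1}{27642}\right) + 59 \cdot \frac{1}{38175} = \left(\left(-168\right) 6 - 6891\right) \left(- \frac{1}{27642}\right) + \frac{59}{38175} = \left(-1008 - 6891\right) \left(- \frac{1}{27642}\right) + \frac{59}{38175} = \left(-7899\right) \left(- \frac{1}{27642}\right) + \frac{59}{38175} = \frac{2633}{9214} + \frac{59}{38175} = \frac{101058401}{351744450}$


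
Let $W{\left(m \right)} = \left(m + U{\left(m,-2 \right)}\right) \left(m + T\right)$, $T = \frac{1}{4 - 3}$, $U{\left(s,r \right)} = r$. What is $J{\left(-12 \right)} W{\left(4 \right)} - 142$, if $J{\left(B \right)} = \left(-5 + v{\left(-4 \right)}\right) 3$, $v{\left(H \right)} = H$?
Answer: $-412$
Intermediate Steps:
$T = 1$ ($T = 1^{-1} = 1$)
$J{\left(B \right)} = -27$ ($J{\left(B \right)} = \left(-5 - 4\right) 3 = \left(-9\right) 3 = -27$)
$W{\left(m \right)} = \left(1 + m\right) \left(-2 + m\right)$ ($W{\left(m \right)} = \left(m - 2\right) \left(m + 1\right) = \left(-2 + m\right) \left(1 + m\right) = \left(1 + m\right) \left(-2 + m\right)$)
$J{\left(-12 \right)} W{\left(4 \right)} - 142 = - 27 \left(-2 + 4^{2} - 4\right) - 142 = - 27 \left(-2 + 16 - 4\right) - 142 = \left(-27\right) 10 - 142 = -270 - 142 = -412$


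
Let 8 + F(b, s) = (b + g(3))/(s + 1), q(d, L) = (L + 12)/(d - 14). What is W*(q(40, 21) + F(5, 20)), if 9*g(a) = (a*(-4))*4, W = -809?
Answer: 8940259/1638 ≈ 5458.0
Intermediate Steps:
g(a) = -16*a/9 (g(a) = ((a*(-4))*4)/9 = (-4*a*4)/9 = (-16*a)/9 = -16*a/9)
q(d, L) = (12 + L)/(-14 + d)
F(b, s) = -8 + (-16/3 + b)/(1 + s) (F(b, s) = -8 + (b - 16/9*3)/(s + 1) = -8 + (b - 16/3)/(1 + s) = -8 + (-16/3 + b)/(1 + s))
W*(q(40, 21) + F(5, 20)) = -809*((12 + 21)/(-14 + 40) + (-40/3 + 5 - 8*20)/(1 + 20)) = -809*(33/26 + (-40/3 + 5 - 160)/21) = -809*((1/26)*33 + (1/21)*(-505/3)) = -809*(33/26 - 505/63) = -809*(-11051/1638) = 8940259/1638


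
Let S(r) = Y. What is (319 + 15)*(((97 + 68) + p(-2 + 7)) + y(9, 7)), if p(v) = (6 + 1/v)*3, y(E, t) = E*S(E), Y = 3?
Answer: 351702/5 ≈ 70340.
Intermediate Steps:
S(r) = 3
y(E, t) = 3*E (y(E, t) = E*3 = 3*E)
p(v) = 18 + 3/v
(319 + 15)*(((97 + 68) + p(-2 + 7)) + y(9, 7)) = (319 + 15)*(((97 + 68) + (18 + 3/(-2 + 7))) + 3*9) = 334*((165 + (18 + 3/5)) + 27) = 334*((165 + (18 + 3*(⅕))) + 27) = 334*((165 + (18 + ⅗)) + 27) = 334*((165 + 93/5) + 27) = 334*(918/5 + 27) = 334*(1053/5) = 351702/5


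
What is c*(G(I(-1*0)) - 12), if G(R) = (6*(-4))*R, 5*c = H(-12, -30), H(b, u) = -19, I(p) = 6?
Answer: 2964/5 ≈ 592.80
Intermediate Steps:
c = -19/5 (c = (1/5)*(-19) = -19/5 ≈ -3.8000)
G(R) = -24*R
c*(G(I(-1*0)) - 12) = -19*(-24*6 - 12)/5 = -19*(-144 - 12)/5 = -19/5*(-156) = 2964/5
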